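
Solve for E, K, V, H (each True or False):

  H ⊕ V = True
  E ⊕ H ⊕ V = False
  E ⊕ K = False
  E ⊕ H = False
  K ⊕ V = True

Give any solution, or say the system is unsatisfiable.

E = True, K = True, V = False, H = True

H ⊕ V = T ⊕ F = True ✓
E ⊕ H ⊕ V = T ⊕ T ⊕ F = False ✓
E ⊕ K = T ⊕ T = False ✓
E ⊕ H = T ⊕ T = False ✓
K ⊕ V = T ⊕ F = True ✓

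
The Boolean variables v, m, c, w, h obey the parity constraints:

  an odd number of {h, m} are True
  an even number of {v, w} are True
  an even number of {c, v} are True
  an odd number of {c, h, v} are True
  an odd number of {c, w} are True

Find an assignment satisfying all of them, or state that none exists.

Adding constraints 2, 3, 5 mod 2: every variable appears an even number of times on the left, so the left side is 0.
But the right sides sum to 1 (mod 2). 0 ≠ 1 — the system is inconsistent.

No satisfying assignment exists.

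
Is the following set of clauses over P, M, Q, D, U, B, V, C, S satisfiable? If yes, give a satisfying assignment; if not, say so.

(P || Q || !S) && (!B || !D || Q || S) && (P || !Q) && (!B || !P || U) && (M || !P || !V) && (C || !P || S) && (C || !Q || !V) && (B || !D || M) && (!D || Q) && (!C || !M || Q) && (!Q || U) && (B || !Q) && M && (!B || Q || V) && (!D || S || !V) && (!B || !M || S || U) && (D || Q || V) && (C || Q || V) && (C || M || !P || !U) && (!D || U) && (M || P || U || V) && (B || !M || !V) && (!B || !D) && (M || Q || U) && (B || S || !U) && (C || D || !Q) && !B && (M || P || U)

Case M = True:
  (!B) forces B = False.
  (B || !Q) forces Q = False.
  (!D || Q) forces D = False.
  (!C || !M || Q) forces C = False.
  (D || Q || V) forces V = True.
  Clause (B || !M || !V) is falsified — contradiction.
Case M = False:
  Clause (M) is falsified — contradiction.
Both cases fail, so the formula is unsatisfiable.

UNSATISFIABLE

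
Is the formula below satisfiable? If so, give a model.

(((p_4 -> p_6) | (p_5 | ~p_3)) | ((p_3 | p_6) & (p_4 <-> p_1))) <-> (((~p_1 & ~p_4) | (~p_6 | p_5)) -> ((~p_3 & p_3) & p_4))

p_1 = False, p_3 = False, p_4 = True, p_5 = False, p_6 = True

  (((p_4 -> p_6) | (p_5 | ~p_3)) | ((p_3 | p_6) & (p_4 <-> p_1))) <-> (((~p_1 & ~p_4) | (~p_6 | p_5)) -> ((~p_3 & p_3) & p_4)) = True
    ((p_4 -> p_6) | (p_5 | ~p_3)) | ((p_3 | p_6) & (p_4 <-> p_1)) = True
      (p_4 -> p_6) | (p_5 | ~p_3) = True
        p_4 -> p_6 = True
        p_5 | ~p_3 = True
          ~p_3 = True
      (p_3 | p_6) & (p_4 <-> p_1) = False
        p_3 | p_6 = True
        p_4 <-> p_1 = False
    ((~p_1 & ~p_4) | (~p_6 | p_5)) -> ((~p_3 & p_3) & p_4) = True
      (~p_1 & ~p_4) | (~p_6 | p_5) = False
        ~p_1 & ~p_4 = False
          ~p_1 = True
          ~p_4 = False
        ~p_6 | p_5 = False
          ~p_6 = False
      (~p_3 & p_3) & p_4 = False
        ~p_3 & p_3 = False
          ~p_3 = True
The formula evaluates to True.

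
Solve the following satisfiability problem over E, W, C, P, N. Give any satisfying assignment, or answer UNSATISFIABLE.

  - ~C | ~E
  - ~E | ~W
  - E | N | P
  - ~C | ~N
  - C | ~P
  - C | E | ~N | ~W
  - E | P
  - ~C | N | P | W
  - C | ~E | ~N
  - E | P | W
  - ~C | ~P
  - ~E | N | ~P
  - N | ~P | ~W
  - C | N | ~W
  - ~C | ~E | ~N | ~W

E = True; W = False; C = False; P = False; N = False

Set E = True.
  then (~C | ~E) forces C = False.
  then (~E | ~W) forces W = False.
  then (C | ~P) forces P = False.
  then (C | ~E | ~N) forces N = False.
All clauses satisfied.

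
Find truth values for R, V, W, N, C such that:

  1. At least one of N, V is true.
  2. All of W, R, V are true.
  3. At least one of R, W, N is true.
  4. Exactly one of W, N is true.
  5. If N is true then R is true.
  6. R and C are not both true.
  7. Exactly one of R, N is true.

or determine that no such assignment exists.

R=T, V=T, W=T, N=F, C=F

  (1) {N, V}: 1 true — at least one ✓
  (2) {W, R, V}: all 3 true ✓
  (3) {R, W, N}: 2 true — at least one ✓
  (4) {W, N}: 1 true — exactly one ✓
  (5) N=F ⇒ R: vacuous ✓
  (6) R=T, C=F — not both ✓
  (7) {R, N}: 1 true — exactly one ✓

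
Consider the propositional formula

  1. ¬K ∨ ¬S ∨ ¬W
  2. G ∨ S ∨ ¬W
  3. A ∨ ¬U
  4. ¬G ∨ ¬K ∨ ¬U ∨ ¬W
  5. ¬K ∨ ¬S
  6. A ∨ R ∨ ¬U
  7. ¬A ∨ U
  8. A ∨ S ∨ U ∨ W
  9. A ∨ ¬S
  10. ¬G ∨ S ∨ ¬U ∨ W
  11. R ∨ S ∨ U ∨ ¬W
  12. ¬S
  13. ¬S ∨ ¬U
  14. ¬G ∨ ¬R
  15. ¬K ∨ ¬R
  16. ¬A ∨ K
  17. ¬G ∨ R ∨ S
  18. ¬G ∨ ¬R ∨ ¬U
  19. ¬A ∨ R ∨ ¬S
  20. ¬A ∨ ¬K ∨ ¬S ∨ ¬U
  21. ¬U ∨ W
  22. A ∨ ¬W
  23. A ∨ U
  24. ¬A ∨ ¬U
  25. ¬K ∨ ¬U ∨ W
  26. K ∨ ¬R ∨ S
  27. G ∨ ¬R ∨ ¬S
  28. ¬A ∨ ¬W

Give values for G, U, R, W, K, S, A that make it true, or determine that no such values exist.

Case U = True:
  (A ∨ ¬U) forces A = True.
  Clause (¬A ∨ ¬U) is falsified — contradiction.
Case U = False:
  (¬A ∨ U) forces A = False.
  Clause (A ∨ U) is falsified — contradiction.
Both cases fail, so the formula is unsatisfiable.

No satisfying assignment exists.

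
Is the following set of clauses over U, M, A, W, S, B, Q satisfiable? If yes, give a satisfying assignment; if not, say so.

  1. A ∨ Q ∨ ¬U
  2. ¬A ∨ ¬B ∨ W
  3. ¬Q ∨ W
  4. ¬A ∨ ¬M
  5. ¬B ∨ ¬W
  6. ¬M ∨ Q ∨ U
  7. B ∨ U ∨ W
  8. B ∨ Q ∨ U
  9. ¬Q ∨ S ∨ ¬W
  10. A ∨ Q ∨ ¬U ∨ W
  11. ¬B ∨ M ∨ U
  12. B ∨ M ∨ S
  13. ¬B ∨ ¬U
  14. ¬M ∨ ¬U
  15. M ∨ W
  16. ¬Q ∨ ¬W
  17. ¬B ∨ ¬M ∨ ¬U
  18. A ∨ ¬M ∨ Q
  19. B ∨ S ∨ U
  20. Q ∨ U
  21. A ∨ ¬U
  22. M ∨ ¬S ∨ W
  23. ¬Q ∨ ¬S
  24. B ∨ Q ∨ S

Try U = False:
  (Q ∨ U) forces Q = True.
  (¬Q ∨ W) forces W = True.
  clause (¬Q ∨ ¬W) is falsified — backtrack.
So U = True.
  then (¬B ∨ ¬U) forces B = False.
  then (¬M ∨ ¬U) forces M = False.
  then (M ∨ W) forces W = True.
  then (¬Q ∨ ¬W) forces Q = False.
  then (A ∨ ¬U) forces A = True.
  then (B ∨ Q ∨ S) forces S = True.
All clauses satisfied.

U = True; M = False; A = True; W = True; S = True; B = False; Q = False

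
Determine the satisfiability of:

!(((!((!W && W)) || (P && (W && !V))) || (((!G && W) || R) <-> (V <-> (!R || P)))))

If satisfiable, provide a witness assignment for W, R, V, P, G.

Unsatisfiable

Case W = True: the formula becomes !((True || ((!G || R) <-> (V <-> (!R || P))))) = False.
Case W = False: the formula becomes !((True || (R <-> (V <-> (!R || P))))) = False.
Both cases fail — unsatisfiable.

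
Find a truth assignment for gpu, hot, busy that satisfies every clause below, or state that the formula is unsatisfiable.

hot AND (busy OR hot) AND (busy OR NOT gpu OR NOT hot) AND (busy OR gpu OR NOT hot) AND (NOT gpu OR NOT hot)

gpu: False, hot: True, busy: True

Unit clause (hot) forces hot = True.
In (NOT gpu OR NOT hot) only NOT gpu is left, so gpu = False.
In (busy OR gpu OR NOT hot) only busy is left, so busy = True.
Check each clause:
  (hot): hot holds.
  (busy OR hot): busy holds.
  (busy OR NOT gpu OR NOT hot): busy holds.
  (busy OR gpu OR NOT hot): busy holds.
  (NOT gpu OR NOT hot): NOT gpu holds.
All clauses satisfied.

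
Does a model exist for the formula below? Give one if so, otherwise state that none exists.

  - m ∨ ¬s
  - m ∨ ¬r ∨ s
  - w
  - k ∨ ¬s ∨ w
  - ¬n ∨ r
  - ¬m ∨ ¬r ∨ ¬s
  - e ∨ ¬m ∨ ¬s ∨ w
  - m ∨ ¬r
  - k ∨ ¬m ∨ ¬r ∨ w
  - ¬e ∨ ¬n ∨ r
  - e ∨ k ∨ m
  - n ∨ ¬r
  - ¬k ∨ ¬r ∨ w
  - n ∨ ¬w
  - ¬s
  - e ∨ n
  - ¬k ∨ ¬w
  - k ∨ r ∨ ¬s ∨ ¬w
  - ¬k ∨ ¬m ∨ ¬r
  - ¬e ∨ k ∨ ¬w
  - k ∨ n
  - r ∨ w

Unit clause (w) forces w = True.
In (n ∨ ¬w) only n is left, so n = True.
Unit clause (¬s) forces s = False.
In (¬k ∨ ¬w) only ¬k is left, so k = False.
In (¬e ∨ k ∨ ¬w) only ¬e is left, so e = False.
In (¬n ∨ r) only r is left, so r = True.
In (m ∨ ¬r) only m is left, so m = True.
All clauses satisfied.

n=T, e=F, k=F, w=T, m=T, r=T, s=F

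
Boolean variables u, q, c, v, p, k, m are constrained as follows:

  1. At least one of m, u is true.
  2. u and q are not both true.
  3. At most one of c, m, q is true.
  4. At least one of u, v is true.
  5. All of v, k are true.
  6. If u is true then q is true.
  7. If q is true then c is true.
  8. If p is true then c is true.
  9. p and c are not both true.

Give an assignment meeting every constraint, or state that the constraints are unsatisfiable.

u=F; q=F; c=F; v=T; p=F; k=T; m=T

  (1) {m, u}: 1 true — at least one ✓
  (2) u=F, q=F — not both ✓
  (3) {c, m, q}: 1 true — at most one ✓
  (4) {u, v}: 1 true — at least one ✓
  (5) {v, k}: all 2 true ✓
  (6) u=F ⇒ q: vacuous ✓
  (7) q=F ⇒ c: vacuous ✓
  (8) p=F ⇒ c: vacuous ✓
  (9) p=F, c=F — not both ✓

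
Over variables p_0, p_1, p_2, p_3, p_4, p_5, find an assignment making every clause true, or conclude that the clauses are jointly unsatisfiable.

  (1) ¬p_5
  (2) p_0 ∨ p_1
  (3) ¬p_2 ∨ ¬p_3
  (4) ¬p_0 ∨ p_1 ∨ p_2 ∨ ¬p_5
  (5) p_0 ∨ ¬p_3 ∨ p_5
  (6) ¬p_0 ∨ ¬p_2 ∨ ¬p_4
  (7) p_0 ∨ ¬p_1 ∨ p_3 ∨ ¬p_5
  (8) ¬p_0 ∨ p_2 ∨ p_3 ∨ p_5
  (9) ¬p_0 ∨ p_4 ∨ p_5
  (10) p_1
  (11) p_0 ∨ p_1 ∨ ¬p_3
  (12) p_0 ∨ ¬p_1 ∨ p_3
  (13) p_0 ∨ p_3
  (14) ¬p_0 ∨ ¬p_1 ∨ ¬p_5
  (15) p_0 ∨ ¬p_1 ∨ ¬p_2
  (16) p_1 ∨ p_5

p_0 = True, p_1 = True, p_2 = False, p_3 = True, p_4 = True, p_5 = False

Unit clause (¬p_5) forces p_5 = False.
Unit clause (p_1) forces p_1 = True.
Try p_0 = False:
  (p_0 ∨ ¬p_3 ∨ p_5) forces p_3 = False.
  clause (p_0 ∨ ¬p_1 ∨ p_3) is falsified — backtrack.
So p_0 = True.
  then (¬p_0 ∨ p_4 ∨ p_5) forces p_4 = True.
  then (¬p_0 ∨ ¬p_2 ∨ ¬p_4) forces p_2 = False.
  then (¬p_0 ∨ p_2 ∨ p_3 ∨ p_5) forces p_3 = True.
All clauses satisfied.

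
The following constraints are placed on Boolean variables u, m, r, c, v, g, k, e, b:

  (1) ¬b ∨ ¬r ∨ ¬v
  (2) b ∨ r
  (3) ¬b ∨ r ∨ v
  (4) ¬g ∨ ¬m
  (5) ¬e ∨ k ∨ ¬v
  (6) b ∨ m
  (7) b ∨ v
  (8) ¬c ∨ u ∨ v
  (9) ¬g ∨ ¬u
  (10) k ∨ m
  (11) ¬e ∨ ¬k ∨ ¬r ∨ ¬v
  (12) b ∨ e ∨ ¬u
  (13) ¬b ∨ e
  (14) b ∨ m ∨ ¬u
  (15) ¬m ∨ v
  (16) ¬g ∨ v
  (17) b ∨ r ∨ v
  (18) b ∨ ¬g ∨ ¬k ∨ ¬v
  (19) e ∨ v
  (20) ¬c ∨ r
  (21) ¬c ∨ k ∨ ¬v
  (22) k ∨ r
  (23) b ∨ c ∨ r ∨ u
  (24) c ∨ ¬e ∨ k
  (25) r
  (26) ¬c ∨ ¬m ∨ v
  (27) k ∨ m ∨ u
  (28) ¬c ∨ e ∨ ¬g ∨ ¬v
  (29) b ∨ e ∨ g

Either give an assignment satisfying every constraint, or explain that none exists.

u = True, m = False, r = True, c = True, v = False, g = False, k = True, e = True, b = True

Unit clause (r) forces r = True.
Set u = True.
  then (¬g ∨ ¬u) forces g = False.
Try m = True:
  (¬m ∨ v) forces v = True.
  (¬b ∨ ¬r ∨ ¬v) forces b = False.
  (b ∨ e ∨ ¬u) forces e = True.
  (¬e ∨ k ∨ ¬v) forces k = True.
  clause (¬e ∨ ¬k ∨ ¬r ∨ ¬v) is falsified — backtrack.
So m = False.
  then (b ∨ m) forces b = True.
  then (k ∨ m) forces k = True.
  then (¬b ∨ e) forces e = True.
  then (¬b ∨ ¬r ∨ ¬v) forces v = False.
Set c = True.
All clauses satisfied.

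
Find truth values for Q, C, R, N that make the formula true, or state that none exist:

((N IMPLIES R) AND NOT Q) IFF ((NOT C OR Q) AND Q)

Q = False, C = False, R = False, N = True

  ((N IMPLIES R) AND NOT Q) IFF ((NOT C OR Q) AND Q) = True
    (N IMPLIES R) AND NOT Q = False
      N IMPLIES R = False
      NOT Q = True
    (NOT C OR Q) AND Q = False
      NOT C OR Q = True
        NOT C = True
The formula evaluates to True.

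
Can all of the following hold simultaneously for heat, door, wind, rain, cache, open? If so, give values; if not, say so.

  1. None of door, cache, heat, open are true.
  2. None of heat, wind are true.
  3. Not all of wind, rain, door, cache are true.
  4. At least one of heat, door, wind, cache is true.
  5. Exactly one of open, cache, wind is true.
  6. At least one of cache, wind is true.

The formula is unsatisfiable.

Case wind = True:
  Constraint (2) is violated (wind=T) — contradiction.
Case wind = False:
  (1) forces door = False.
  (1) forces cache = False.
  Constraint (6) is violated (cache=F, wind=F) — contradiction.
Both cases fail — unsatisfiable.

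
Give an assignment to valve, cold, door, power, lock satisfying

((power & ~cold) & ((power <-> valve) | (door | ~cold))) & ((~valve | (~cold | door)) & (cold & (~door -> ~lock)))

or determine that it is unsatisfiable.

Case cold = True: the conjunct ~cold is False.
Case cold = False: the conjunct cold is False.
Both cases fail — unsatisfiable.

No satisfying assignment exists.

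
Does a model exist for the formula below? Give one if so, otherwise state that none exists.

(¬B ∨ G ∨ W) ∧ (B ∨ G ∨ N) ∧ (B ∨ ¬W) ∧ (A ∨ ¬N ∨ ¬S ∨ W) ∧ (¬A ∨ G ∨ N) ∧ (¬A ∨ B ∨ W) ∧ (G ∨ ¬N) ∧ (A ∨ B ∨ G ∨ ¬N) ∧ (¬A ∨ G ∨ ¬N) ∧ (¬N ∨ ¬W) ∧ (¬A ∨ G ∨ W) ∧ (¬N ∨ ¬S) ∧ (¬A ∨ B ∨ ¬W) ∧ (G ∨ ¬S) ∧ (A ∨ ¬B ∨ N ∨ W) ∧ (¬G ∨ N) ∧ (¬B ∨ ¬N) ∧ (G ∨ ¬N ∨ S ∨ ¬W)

W = True, A = False, N = False, B = True, S = False, G = False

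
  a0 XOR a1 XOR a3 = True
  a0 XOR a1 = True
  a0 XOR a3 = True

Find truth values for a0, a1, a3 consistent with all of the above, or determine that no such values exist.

a0 = True; a1 = False; a3 = False

a0 XOR a1 XOR a3 = T XOR F XOR F = True ✓
a0 XOR a1 = T XOR F = True ✓
a0 XOR a3 = T XOR F = True ✓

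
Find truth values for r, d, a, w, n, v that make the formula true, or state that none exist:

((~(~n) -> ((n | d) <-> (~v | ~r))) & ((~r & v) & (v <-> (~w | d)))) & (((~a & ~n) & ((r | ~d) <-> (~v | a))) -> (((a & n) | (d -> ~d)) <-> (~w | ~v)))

r=F, d=T, a=F, w=T, n=F, v=T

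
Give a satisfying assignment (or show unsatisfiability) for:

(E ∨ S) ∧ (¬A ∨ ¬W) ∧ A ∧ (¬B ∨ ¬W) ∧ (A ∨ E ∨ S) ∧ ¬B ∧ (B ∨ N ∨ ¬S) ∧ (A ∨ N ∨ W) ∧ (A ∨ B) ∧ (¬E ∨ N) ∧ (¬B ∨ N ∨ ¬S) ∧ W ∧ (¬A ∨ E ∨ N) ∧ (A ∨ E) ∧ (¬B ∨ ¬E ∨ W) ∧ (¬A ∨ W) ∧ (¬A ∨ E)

Unsatisfiable

Case A = True:
  (¬A ∨ ¬W) forces W = False.
  Clause (W) is falsified — contradiction.
Case A = False:
  Clause (A) is falsified — contradiction.
Both cases fail, so the formula is unsatisfiable.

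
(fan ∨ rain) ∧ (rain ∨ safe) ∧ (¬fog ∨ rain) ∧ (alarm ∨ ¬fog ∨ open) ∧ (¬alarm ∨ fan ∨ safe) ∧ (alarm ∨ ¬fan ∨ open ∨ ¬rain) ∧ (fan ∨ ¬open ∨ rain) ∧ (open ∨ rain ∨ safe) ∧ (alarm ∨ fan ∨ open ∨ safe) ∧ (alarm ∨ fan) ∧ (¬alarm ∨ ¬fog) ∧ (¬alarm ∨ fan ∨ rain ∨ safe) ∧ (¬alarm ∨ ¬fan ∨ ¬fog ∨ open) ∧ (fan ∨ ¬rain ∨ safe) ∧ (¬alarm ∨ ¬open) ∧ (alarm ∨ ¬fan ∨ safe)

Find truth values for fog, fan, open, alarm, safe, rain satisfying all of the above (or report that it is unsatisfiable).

Set fog = False.
Set fan = False.
  then (fan ∨ rain) forces rain = True.
  then (alarm ∨ fan) forces alarm = True.
  then (fan ∨ ¬rain ∨ safe) forces safe = True.
  then (¬alarm ∨ ¬open) forces open = False.
All clauses satisfied.

fog = False, fan = False, open = False, alarm = True, safe = True, rain = True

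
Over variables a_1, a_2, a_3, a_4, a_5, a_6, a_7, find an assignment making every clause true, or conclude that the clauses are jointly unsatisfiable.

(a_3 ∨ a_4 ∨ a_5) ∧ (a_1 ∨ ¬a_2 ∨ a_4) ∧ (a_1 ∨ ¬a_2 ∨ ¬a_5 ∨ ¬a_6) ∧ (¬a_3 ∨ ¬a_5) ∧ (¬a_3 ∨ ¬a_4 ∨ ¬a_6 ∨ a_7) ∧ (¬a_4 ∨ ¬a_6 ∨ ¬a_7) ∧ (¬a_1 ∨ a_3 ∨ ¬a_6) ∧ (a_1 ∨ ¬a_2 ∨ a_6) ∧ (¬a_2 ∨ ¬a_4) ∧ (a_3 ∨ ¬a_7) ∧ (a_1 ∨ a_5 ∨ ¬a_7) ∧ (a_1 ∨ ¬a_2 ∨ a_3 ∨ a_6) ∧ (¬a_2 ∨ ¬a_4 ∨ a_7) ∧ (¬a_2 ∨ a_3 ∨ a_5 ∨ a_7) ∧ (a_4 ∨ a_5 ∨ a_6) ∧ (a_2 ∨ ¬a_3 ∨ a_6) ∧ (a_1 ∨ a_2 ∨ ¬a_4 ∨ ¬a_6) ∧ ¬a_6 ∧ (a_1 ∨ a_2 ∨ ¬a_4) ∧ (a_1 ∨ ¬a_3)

Unit clause (¬a_6) forces a_6 = False.
Set a_1 = True.
Set a_2 = False.
  then (a_2 ∨ ¬a_3 ∨ a_6) forces a_3 = False.
  then (a_3 ∨ ¬a_7) forces a_7 = False.
Set a_4 = False.
  then (a_3 ∨ a_4 ∨ a_5) forces a_5 = True.
All clauses satisfied.

a_1=T; a_2=F; a_3=F; a_4=F; a_5=T; a_6=F; a_7=F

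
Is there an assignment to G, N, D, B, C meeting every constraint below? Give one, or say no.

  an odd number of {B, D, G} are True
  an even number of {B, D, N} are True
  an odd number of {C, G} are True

G = False; N = True; D = False; B = True; C = True

{B, D, G}: 1 true → odd ✓
{B, D, N}: 2 true → even ✓
{C, G}: 1 true → odd ✓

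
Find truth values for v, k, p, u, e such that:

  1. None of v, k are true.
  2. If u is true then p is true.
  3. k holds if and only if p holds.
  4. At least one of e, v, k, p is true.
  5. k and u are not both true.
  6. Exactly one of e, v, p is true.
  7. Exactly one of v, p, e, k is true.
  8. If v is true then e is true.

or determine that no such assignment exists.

v=F; k=F; p=F; u=F; e=T

  (1) {v, k}: 0 true — none ✓
  (2) u=F ⇒ p: vacuous ✓
  (3) k=F, p=F — same ✓
  (4) {e, v, k, p}: 1 true — at least one ✓
  (5) k=F, u=F — not both ✓
  (6) {e, v, p}: 1 true — exactly one ✓
  (7) {v, p, e, k}: 1 true — exactly one ✓
  (8) v=F ⇒ e: vacuous ✓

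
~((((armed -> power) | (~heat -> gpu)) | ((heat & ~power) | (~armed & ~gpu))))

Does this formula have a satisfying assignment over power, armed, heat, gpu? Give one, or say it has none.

power = False; armed = True; heat = False; gpu = False

  ~((((armed -> power) | (~heat -> gpu)) | ((heat & ~power) | (~armed & ~gpu)))) = True
    ((armed -> power) | (~heat -> gpu)) | ((heat & ~power) | (~armed & ~gpu)) = False
      (armed -> power) | (~heat -> gpu) = False
        armed -> power = False
        ~heat -> gpu = False
          ~heat = True
      (heat & ~power) | (~armed & ~gpu) = False
        heat & ~power = False
          ~power = True
        ~armed & ~gpu = False
          ~armed = False
          ~gpu = True
The formula evaluates to True.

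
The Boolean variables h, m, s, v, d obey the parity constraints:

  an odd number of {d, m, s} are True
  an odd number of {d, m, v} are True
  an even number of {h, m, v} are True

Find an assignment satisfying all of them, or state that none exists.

h: False; m: True; s: True; v: True; d: True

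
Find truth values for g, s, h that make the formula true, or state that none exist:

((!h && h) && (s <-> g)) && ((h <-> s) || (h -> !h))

The formula is unsatisfiable.

Case h = True: the conjunct !h is False.
Case h = False: the conjunct h is False.
Both cases fail — unsatisfiable.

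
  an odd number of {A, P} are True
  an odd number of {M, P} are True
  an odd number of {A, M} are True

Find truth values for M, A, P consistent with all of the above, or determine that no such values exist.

Adding constraints 1, 2, 3 mod 2: every variable appears an even number of times on the left, so the left side is 0.
But the right sides sum to 1 (mod 2). 0 ≠ 1 — the system is inconsistent.

Unsatisfiable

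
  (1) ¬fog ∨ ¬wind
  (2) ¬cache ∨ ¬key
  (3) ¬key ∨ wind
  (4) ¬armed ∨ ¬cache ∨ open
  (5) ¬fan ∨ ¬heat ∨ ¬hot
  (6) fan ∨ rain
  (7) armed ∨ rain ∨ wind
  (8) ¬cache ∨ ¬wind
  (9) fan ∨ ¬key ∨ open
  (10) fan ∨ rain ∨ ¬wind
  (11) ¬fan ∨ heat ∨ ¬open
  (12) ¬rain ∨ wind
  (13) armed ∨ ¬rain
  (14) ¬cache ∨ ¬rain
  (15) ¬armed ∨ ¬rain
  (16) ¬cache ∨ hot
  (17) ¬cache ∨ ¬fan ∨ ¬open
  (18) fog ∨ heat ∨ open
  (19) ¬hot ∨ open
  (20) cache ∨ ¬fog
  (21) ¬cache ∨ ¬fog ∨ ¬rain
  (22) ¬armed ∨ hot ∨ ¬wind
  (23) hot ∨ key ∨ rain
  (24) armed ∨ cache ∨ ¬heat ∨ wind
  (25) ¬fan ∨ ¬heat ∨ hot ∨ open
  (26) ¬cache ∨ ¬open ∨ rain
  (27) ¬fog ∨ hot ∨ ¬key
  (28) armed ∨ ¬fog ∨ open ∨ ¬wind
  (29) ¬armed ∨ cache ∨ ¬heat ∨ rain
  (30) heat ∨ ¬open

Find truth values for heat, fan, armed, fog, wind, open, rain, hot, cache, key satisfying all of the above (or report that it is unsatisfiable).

heat=T; fan=T; armed=F; fog=F; wind=T; open=T; rain=F; hot=F; cache=F; key=T

Set heat = True.
Set fan = True.
  then (¬fan ∨ ¬heat ∨ ¬hot) forces hot = False.
  then (¬cache ∨ hot) forces cache = False.
  then (cache ∨ ¬fog) forces fog = False.
  then (¬fan ∨ ¬heat ∨ hot ∨ open) forces open = True.
Set armed = False.
  then (armed ∨ ¬rain) forces rain = False.
  then (hot ∨ key ∨ rain) forces key = True.
  then (armed ∨ cache ∨ ¬heat ∨ wind) forces wind = True.
All clauses satisfied.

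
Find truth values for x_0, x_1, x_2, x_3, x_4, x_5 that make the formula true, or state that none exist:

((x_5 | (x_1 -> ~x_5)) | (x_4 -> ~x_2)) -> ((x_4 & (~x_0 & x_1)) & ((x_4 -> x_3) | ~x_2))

x_0: False, x_1: True, x_2: False, x_3: True, x_4: True, x_5: True

  ((x_5 | (x_1 -> ~x_5)) | (x_4 -> ~x_2)) -> ((x_4 & (~x_0 & x_1)) & ((x_4 -> x_3) | ~x_2)) = True
    (x_5 | (x_1 -> ~x_5)) | (x_4 -> ~x_2) = True
      x_5 | (x_1 -> ~x_5) = True
        x_1 -> ~x_5 = False
          ~x_5 = False
      x_4 -> ~x_2 = True
        ~x_2 = True
    (x_4 & (~x_0 & x_1)) & ((x_4 -> x_3) | ~x_2) = True
      x_4 & (~x_0 & x_1) = True
        ~x_0 & x_1 = True
          ~x_0 = True
      (x_4 -> x_3) | ~x_2 = True
        x_4 -> x_3 = True
        ~x_2 = True
The formula evaluates to True.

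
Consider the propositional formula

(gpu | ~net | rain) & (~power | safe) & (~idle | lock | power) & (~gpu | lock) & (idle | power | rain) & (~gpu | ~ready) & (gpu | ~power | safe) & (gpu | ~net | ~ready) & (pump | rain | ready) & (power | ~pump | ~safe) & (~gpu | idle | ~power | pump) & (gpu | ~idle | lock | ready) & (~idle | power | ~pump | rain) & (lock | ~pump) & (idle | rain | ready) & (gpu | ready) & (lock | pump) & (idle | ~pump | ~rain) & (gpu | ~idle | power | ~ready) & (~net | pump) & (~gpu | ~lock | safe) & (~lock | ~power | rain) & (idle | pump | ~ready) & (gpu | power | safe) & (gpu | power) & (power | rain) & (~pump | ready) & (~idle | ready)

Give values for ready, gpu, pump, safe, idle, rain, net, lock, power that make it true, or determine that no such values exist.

ready = True; gpu = False; pump = False; safe = True; idle = True; rain = True; net = False; lock = True; power = True

Set ready = True.
  then (~gpu | ~ready) forces gpu = False.
  then (gpu | ~net | ~ready) forces net = False.
  then (gpu | power) forces power = True.
  then (~power | safe) forces safe = True.
Set pump = False.
  then (lock | pump) forces lock = True.
  then (~lock | ~power | rain) forces rain = True.
  then (idle | pump | ~ready) forces idle = True.
All clauses satisfied.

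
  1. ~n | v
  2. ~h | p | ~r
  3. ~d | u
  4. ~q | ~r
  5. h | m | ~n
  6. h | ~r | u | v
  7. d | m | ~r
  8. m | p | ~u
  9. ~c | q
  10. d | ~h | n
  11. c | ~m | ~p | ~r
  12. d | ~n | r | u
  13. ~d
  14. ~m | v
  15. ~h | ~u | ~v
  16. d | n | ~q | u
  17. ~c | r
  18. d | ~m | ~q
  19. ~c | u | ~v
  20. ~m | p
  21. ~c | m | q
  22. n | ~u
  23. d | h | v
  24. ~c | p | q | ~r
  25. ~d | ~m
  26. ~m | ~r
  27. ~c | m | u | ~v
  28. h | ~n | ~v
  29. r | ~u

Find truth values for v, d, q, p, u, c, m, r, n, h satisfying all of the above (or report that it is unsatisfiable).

v = True, d = False, q = False, p = True, u = False, c = False, m = False, r = False, n = False, h = False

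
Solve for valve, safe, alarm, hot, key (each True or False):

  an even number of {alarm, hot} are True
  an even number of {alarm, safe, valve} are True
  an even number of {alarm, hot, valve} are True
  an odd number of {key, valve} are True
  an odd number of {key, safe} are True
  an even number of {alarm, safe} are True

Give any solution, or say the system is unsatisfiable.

valve = False; safe = False; alarm = False; hot = False; key = True

{alarm, hot}: 0 true → even ✓
{alarm, safe, valve}: 0 true → even ✓
{alarm, hot, valve}: 0 true → even ✓
{key, valve}: 1 true → odd ✓
{key, safe}: 1 true → odd ✓
{alarm, safe}: 0 true → even ✓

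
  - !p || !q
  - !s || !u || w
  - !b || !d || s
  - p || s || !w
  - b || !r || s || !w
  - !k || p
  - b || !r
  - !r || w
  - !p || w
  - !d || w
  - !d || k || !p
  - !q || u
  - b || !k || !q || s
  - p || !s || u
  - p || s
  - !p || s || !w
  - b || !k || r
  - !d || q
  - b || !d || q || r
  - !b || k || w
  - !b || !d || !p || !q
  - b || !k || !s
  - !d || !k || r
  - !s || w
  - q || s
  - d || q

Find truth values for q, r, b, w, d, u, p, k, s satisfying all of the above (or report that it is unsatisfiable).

q = True, r = True, b = True, w = True, d = True, u = True, p = False, k = False, s = True

Try q = False:
  (!d || q) forces d = False.
  clause (d || q) is falsified — backtrack.
So q = True.
  then (!p || !q) forces p = False.
  then (!k || p) forces k = False.
  then (!q || u) forces u = True.
  then (p || s) forces s = True.
  then (!s || w) forces w = True.
Set r = True.
  then (b || !r) forces b = True.
Set d = True.
All clauses satisfied.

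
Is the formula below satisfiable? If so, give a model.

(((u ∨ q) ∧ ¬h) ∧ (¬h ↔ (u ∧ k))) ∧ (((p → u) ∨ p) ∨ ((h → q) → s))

p: True; h: False; k: True; u: True; q: False; s: True

  ((u ∨ q) ∧ ¬h) ∧ (¬h ↔ (u ∧ k)) = True
    (u ∨ q) ∧ ¬h = True
      u ∨ q = True
      ¬h = True
    ¬h ↔ (u ∧ k) = True
      ¬h = True
      u ∧ k = True
  ((p → u) ∨ p) ∨ ((h → q) → s) = True
    (p → u) ∨ p = True
      p → u = True
    (h → q) → s = True
      h → q = True
Both conjuncts True, so the formula holds.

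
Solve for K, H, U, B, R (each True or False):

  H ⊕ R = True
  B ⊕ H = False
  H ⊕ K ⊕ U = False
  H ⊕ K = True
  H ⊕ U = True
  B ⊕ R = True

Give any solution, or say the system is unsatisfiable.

K = True, H = False, U = True, B = False, R = True

H ⊕ R = F ⊕ T = True ✓
B ⊕ H = F ⊕ F = False ✓
H ⊕ K ⊕ U = F ⊕ T ⊕ T = False ✓
H ⊕ K = F ⊕ T = True ✓
H ⊕ U = F ⊕ T = True ✓
B ⊕ R = F ⊕ T = True ✓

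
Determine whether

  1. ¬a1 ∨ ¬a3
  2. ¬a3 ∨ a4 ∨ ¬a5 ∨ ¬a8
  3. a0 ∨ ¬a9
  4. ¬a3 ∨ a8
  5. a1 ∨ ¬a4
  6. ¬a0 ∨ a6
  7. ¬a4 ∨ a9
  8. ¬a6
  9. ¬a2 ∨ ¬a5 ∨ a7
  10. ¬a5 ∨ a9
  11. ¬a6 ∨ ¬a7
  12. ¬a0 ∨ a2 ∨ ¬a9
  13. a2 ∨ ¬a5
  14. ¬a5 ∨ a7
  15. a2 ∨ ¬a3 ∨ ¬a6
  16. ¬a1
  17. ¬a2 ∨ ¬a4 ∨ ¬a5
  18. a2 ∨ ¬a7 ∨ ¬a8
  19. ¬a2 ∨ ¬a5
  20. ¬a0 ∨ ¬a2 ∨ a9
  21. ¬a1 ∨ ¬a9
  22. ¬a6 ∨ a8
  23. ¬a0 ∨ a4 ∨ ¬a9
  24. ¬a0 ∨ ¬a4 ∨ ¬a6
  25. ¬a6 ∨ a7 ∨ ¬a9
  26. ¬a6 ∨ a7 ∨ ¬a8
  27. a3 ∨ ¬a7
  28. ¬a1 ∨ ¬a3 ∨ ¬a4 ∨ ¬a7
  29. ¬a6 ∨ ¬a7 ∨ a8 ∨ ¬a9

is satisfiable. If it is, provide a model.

Unit clause (¬a6) forces a6 = False.
Unit clause (¬a1) forces a1 = False.
In (a1 ∨ ¬a4) only ¬a4 is left, so a4 = False.
In (¬a0 ∨ a6) only ¬a0 is left, so a0 = False.
In (a0 ∨ ¬a9) only ¬a9 is left, so a9 = False.
In (¬a5 ∨ a9) only ¬a5 is left, so a5 = False.
Set a2 = False.
Set a3 = False.
  then (a3 ∨ ¬a7) forces a7 = False.
Set a8 = False.
All clauses satisfied.

a0: False, a1: False, a2: False, a3: False, a4: False, a5: False, a6: False, a7: False, a8: False, a9: False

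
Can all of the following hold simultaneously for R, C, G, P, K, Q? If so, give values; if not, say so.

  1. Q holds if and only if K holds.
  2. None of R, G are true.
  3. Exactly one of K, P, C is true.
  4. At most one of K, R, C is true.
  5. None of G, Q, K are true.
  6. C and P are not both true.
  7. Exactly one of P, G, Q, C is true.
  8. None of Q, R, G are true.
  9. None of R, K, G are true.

R=F, C=T, G=F, P=F, K=F, Q=F

  (1) Q=F, K=F — same ✓
  (2) {R, G}: 0 true — none ✓
  (3) {K, P, C}: 1 true — exactly one ✓
  (4) {K, R, C}: 1 true — at most one ✓
  (5) {G, Q, K}: 0 true — none ✓
  (6) C=T, P=F — not both ✓
  (7) {P, G, Q, C}: 1 true — exactly one ✓
  (8) {Q, R, G}: 0 true — none ✓
  (9) {R, K, G}: 0 true — none ✓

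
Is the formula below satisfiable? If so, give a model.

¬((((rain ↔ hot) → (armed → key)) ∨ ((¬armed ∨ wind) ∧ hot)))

armed = True; rain = False; wind = True; hot = False; key = False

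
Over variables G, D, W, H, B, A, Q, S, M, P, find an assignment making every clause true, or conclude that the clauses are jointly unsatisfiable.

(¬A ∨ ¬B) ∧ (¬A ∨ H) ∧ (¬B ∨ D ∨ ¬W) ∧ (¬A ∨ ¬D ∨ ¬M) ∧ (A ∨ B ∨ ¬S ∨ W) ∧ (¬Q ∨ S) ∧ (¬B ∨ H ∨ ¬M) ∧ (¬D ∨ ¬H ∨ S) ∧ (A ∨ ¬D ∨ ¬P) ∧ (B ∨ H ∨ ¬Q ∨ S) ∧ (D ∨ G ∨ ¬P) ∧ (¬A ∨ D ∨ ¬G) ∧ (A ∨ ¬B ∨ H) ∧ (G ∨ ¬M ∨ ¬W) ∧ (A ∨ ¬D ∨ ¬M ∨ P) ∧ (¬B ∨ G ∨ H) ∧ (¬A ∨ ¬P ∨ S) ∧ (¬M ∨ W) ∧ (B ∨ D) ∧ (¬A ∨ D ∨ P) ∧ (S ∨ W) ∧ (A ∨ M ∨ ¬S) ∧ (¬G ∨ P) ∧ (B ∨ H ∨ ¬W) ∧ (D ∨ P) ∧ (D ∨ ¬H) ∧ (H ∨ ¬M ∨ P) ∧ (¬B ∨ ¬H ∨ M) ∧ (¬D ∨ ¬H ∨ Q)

G: False; D: True; W: False; H: True; B: False; A: True; Q: True; S: True; M: False; P: True

Set G = False.
Set D = True.
Set W = False.
  then (¬M ∨ W) forces M = False.
  then (S ∨ W) forces S = True.
  then (A ∨ M ∨ ¬S) forces A = True.
  then (¬A ∨ ¬B) forces B = False.
  then (¬A ∨ H) forces H = True.
  then (¬D ∨ ¬H ∨ Q) forces Q = True.
Set P = True.
All clauses satisfied.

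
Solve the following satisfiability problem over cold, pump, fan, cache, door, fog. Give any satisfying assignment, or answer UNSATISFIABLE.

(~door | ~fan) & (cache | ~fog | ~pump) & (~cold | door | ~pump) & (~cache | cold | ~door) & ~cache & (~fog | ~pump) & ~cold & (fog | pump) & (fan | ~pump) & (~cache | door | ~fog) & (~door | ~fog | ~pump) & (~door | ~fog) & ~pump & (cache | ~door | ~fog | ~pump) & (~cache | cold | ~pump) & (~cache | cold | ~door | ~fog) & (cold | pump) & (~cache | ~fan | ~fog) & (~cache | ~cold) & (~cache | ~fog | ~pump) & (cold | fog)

Unsatisfiable — no assignment works.

Case cold = True:
  Clause (~cold) is falsified — contradiction.
Case cold = False:
  (~cache) forces cache = False.
  (~pump) forces pump = False.
  Clause (cold | pump) is falsified — contradiction.
Both cases fail, so the formula is unsatisfiable.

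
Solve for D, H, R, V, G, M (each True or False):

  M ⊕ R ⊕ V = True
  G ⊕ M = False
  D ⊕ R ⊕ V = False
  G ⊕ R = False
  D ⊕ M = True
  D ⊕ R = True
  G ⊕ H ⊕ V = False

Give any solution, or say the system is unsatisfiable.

D = False, H = False, R = True, V = True, G = True, M = True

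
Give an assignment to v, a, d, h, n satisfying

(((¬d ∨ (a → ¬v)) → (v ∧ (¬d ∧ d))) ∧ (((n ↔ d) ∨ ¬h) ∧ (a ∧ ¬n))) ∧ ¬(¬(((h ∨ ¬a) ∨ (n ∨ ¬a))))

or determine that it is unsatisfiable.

Case d = True: the formula simplifies to (¬((a → ¬v)) ∧ ((n ∨ ¬h) ∧ (a ∧ ¬n))) ∧ ¬(¬(((h ∨ ¬a) ∨ (n ∨ ¬a)))).
  a = True: simplifies to (¬(¬v) ∧ ((n ∨ ¬h) ∧ ¬n)) ∧ ¬(¬((h ∨ n))).
    n = True: the conjunct ¬n is False.
    n = False: simplifies to (¬(¬v) ∧ ¬h) ∧ ¬(¬h).
      h = True: the conjunct ¬h is False.
      h = False: the conjunct ¬(¬h) becomes ¬(¬False) = False.
  a = False: the conjunct ¬((a → ¬v)) becomes ¬((False → ¬v)) = False.
Case d = False: the conjunct (¬d ∨ (a → ¬v)) → (v ∧ (¬d ∧ d)) becomes (True ∨ (a → ¬v)) → (v ∧ False) = False.
Both cases fail — unsatisfiable.

UNSATISFIABLE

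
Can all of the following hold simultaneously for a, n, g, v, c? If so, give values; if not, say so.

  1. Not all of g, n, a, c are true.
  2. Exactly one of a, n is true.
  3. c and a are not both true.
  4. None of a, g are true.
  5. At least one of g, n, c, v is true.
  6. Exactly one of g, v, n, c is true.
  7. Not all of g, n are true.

a = False, n = True, g = False, v = False, c = False

  (1) {g, n, a, c}: 1/4 true — not all ✓
  (2) {a, n}: 1 true — exactly one ✓
  (3) c=F, a=F — not both ✓
  (4) {a, g}: 0 true — none ✓
  (5) {g, n, c, v}: 1 true — at least one ✓
  (6) {g, v, n, c}: 1 true — exactly one ✓
  (7) {g, n}: 1/2 true — not all ✓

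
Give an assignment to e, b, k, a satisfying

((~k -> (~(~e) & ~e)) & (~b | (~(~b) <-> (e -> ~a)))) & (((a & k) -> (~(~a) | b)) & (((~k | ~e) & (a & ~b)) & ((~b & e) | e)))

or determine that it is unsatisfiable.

UNSATISFIABLE

Case e = True: the formula simplifies to (k & (~b | (~(~b) <-> ~a))) & (((a & k) -> (~(~a) | b)) & (~k & (a & ~b))).
  k = True: the conjunct ~k is False.
  k = False: the conjunct k is False.
Case e = False: the conjunct (~b & e) | e becomes (~b & False) | False = False.
Both cases fail — unsatisfiable.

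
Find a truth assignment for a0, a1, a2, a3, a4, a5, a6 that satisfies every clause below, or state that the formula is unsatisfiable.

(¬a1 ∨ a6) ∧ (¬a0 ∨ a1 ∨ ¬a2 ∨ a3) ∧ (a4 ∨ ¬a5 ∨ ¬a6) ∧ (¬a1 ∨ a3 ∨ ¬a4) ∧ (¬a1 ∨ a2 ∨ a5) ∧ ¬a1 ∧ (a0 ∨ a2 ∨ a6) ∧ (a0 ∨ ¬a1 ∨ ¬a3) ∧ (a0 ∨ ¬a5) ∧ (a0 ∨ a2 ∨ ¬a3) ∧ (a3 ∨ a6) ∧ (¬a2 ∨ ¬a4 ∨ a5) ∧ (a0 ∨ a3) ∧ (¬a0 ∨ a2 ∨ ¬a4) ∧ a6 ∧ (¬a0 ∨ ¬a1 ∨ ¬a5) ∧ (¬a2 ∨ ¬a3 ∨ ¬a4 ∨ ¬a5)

Unit clause (¬a1) forces a1 = False.
Unit clause (a6) forces a6 = True.
Set a0 = True.
Set a2 = False.
  then (¬a0 ∨ a2 ∨ ¬a4) forces a4 = False.
  then (a4 ∨ ¬a5 ∨ ¬a6) forces a5 = False.
Set a3 = False.
All clauses satisfied.

a0 = True, a1 = False, a2 = False, a3 = False, a4 = False, a5 = False, a6 = True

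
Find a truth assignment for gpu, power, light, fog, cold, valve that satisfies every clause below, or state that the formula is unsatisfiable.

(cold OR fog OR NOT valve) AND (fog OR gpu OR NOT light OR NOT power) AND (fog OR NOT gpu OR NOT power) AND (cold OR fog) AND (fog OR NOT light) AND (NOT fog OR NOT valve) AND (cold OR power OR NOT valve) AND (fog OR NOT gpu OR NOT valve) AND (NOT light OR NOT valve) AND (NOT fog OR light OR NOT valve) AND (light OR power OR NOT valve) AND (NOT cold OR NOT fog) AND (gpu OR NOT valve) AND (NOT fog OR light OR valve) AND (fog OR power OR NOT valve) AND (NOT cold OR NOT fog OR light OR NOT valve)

Set gpu = False.
  then (gpu OR NOT valve) forces valve = False.
Set power = False.
Set light = False.
  then (NOT fog OR light OR valve) forces fog = False.
  then (cold OR fog) forces cold = True.
All clauses satisfied.

gpu = False, power = False, light = False, fog = False, cold = True, valve = False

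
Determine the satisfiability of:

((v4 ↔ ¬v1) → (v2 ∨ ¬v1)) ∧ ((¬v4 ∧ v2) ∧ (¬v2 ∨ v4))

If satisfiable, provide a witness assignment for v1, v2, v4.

Unsatisfiable

Case v2 = True: the formula simplifies to ¬v4 ∧ v4.
  v4 = True: the conjunct ¬v4 is False.
  v4 = False: the conjunct v4 is False.
Case v2 = False: the conjunct v2 is False.
Both cases fail — unsatisfiable.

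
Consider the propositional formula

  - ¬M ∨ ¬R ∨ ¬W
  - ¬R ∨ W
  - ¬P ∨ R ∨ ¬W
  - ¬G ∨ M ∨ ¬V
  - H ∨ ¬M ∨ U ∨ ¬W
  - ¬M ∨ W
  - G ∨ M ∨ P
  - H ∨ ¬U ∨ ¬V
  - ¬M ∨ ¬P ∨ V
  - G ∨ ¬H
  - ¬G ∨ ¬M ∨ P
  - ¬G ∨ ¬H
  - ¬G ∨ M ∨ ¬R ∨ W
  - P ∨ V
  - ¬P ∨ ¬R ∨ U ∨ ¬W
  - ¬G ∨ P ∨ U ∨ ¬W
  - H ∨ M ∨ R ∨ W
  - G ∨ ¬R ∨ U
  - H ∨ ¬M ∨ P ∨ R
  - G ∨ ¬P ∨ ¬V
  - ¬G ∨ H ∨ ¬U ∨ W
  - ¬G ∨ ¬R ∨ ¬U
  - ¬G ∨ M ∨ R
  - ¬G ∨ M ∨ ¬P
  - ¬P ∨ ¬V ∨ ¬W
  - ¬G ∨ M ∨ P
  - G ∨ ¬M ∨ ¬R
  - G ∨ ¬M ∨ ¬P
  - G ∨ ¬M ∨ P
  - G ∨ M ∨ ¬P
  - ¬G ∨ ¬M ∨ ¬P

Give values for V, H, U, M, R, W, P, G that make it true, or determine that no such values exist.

Unsatisfiable — no assignment works.

Case M = True:
  (¬M ∨ W) forces W = True.
  (¬M ∨ ¬R ∨ ¬W) forces R = False.
  (¬P ∨ R ∨ ¬W) forces P = False.
  (¬G ∨ ¬M ∨ P) forces G = False.
  Clause (G ∨ ¬M ∨ P) is falsified — contradiction.
Case M = False:
  If G = True:
    (¬G ∨ M ∨ ¬V) forces V = False.
    (¬G ∨ ¬H) forces H = False.
    (P ∨ V) forces P = True.
    clause (¬G ∨ M ∨ ¬P) is falsified.
  If G = False:
    (G ∨ M ∨ P) forces P = True.
    clause (G ∨ M ∨ ¬P) is falsified.
  Every sub-case reaches a contradiction.
Both cases fail, so the formula is unsatisfiable.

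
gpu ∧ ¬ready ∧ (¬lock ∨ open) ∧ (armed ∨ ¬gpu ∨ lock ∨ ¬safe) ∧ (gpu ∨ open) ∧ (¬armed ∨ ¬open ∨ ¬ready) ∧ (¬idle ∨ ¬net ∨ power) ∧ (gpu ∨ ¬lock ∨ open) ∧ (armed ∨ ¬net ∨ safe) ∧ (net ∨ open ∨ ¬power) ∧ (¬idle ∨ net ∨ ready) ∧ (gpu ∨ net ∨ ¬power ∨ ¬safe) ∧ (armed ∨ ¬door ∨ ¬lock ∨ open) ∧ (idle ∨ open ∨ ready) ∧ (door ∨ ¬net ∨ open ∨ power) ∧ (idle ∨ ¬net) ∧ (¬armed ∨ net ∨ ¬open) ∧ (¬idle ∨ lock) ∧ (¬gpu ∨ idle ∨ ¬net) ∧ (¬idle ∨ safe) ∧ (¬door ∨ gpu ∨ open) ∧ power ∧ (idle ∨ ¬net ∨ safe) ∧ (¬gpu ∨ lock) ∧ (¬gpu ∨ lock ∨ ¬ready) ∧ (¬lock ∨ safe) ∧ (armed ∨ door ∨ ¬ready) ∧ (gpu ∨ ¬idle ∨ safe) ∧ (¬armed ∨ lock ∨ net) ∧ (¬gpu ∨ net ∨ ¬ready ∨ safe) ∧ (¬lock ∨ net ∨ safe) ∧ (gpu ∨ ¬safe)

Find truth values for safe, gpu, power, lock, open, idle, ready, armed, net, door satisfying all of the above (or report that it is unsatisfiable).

safe = True, gpu = True, power = True, lock = True, open = True, idle = True, ready = False, armed = False, net = True, door = False

Unit clause (gpu) forces gpu = True.
Unit clause (¬ready) forces ready = False.
Unit clause (power) forces power = True.
In (¬gpu ∨ lock) only lock is left, so lock = True.
In (¬lock ∨ safe) only safe is left, so safe = True.
In (¬lock ∨ open) only open is left, so open = True.
Set idle = True.
  then (¬idle ∨ net ∨ ready) forces net = True.
Set armed = False.
Set door = False.
All clauses satisfied.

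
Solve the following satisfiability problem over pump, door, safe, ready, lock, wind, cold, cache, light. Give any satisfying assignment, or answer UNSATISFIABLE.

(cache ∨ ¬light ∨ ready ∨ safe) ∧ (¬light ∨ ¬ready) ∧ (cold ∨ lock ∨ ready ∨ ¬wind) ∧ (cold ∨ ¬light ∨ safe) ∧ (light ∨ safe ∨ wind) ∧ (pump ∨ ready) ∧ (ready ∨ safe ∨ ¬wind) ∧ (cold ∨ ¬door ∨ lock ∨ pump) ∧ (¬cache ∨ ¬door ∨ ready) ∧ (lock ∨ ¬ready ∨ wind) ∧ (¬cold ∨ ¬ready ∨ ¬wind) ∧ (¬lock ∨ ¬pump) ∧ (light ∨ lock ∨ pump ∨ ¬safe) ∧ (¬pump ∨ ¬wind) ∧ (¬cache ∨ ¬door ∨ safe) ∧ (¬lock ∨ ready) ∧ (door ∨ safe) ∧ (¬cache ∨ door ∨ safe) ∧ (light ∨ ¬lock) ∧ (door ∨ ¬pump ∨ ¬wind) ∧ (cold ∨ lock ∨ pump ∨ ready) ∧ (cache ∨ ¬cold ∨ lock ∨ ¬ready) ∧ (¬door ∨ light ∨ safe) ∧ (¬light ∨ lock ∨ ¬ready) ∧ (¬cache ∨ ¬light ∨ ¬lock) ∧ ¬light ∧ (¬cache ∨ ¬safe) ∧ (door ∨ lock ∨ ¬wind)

pump = True, door = True, safe = True, ready = False, lock = False, wind = False, cold = True, cache = False, light = False

Unit clause (¬light) forces light = False.
In (light ∨ ¬lock) only ¬lock is left, so lock = False.
Try pump = False:
  (pump ∨ ready) forces ready = True.
  (lock ∨ ¬ready ∨ wind) forces wind = True.
  (¬cold ∨ ¬ready ∨ ¬wind) forces cold = False.
  (cold ∨ ¬door ∨ lock ∨ pump) forces door = False.
  clause (door ∨ lock ∨ ¬wind) is falsified — backtrack.
So pump = True.
  then (¬pump ∨ ¬wind) forces wind = False.
  then (light ∨ safe ∨ wind) forces safe = True.
  then (lock ∨ ¬ready ∨ wind) forces ready = False.
  then (¬cache ∨ ¬safe) forces cache = False.
Set door = True.
Set cold = True.
All clauses satisfied.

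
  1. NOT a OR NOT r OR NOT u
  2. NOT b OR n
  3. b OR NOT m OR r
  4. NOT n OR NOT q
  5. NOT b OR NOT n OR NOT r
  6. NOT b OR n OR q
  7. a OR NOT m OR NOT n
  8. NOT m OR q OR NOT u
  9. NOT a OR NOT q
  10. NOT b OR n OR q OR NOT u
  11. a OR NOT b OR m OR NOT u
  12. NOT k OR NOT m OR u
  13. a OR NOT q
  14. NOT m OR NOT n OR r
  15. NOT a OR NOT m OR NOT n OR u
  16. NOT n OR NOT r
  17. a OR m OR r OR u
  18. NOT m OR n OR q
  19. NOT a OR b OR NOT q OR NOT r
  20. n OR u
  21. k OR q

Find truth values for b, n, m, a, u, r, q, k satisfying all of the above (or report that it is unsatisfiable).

b=T, n=T, m=F, a=T, u=T, r=F, q=F, k=T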